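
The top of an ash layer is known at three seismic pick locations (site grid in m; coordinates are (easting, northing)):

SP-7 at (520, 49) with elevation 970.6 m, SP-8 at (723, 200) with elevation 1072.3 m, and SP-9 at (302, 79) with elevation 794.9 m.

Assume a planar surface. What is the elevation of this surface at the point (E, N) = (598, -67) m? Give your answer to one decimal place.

1069.9 m

Let the plane be z = a·E + b·N + c.
SP-8−SP-7: 203a + 151b = 101.7;  SP-9−SP-7: −218a + 30b = −175.7.
Solving gives a = 0.75835, b = −0.34599.
Then c = 970.6 − a·520 − b·49 = 593.21.
At (598, -67): z = 453.5 + 23.2 + 593.21 = 1069.9 m.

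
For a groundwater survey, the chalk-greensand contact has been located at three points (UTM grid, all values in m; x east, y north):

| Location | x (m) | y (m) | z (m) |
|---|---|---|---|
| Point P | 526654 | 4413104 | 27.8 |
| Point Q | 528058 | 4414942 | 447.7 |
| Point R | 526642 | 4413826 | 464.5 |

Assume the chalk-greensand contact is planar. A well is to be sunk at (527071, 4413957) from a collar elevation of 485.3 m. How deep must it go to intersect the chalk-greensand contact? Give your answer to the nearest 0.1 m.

Two edge vectors: Point P→Point Q = (1404, 1838, 419.9), Point P→Point R = (-12, 722, 436.7).
Normal n = (Point P→Point Q) × (Point P→Point R) = (499486.8, -618165.6, 1035744).
So ∂z/∂x = −n_x/n_z = −0.482249282 and ∂z/∂y = −n_y/n_z = 0.596832422.
Intercept c from Point P: 27.8 + 253978.51 − 2633883.55 = −2379877.24.
At (527071, 4413957): z_contact = −254179.61 + 2634392.65 − 2379877.24 = 335.80 m.
Depth below ground = 485.3 − 335.80 = 149.5 m.

149.5 m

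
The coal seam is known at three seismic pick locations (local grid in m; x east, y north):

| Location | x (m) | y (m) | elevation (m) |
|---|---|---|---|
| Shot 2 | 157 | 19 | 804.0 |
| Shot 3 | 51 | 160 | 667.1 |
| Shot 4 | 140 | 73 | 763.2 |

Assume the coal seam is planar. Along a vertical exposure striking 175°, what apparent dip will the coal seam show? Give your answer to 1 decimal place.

32.7°

Two edge vectors: Shot 2→Shot 3 = (-106, 141, -136.9), Shot 2→Shot 4 = (-17, 54, -40.8).
Normal n = (Shot 2→Shot 3) × (Shot 2→Shot 4) = (1639.8, -1997.5, -3327).
So ∂z/∂x = −n_x/n_z = 0.49288 and ∂z/∂y = −n_y/n_z = −0.60039.
Unit vector along 175° is (sin 175°, cos 175°) = (0.0872, -0.9962).
Slope in that direction = a·(0.0872) + b·(-0.9962) = 0.64106.
Apparent dip = arctan|0.64106| = 32.7° (true dip is 37.8°, so apparent ≤ true as expected).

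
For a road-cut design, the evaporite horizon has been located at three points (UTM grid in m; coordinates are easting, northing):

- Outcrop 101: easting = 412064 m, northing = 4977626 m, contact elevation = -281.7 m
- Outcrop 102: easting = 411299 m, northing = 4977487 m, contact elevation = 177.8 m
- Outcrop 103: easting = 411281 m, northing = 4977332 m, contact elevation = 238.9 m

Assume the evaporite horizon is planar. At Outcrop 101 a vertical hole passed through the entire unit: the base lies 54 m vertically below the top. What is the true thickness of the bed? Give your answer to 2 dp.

Let the plane be z = a·easting + b·northing + c.
Outcrop 102−Outcrop 101: −765a − 139b = 459.5;  Outcrop 103−Outcrop 101: −783a − 294b = 520.6.
Solving gives a = −0.54043, b = −0.33143.
|∇z| = √(a²+b²) = 0.63397, so dip δ = arctan(0.63397) = 32.37°.
True thickness = vertical thickness × cos δ = 54 × cos 32.37° = 45.61 m.

45.61 m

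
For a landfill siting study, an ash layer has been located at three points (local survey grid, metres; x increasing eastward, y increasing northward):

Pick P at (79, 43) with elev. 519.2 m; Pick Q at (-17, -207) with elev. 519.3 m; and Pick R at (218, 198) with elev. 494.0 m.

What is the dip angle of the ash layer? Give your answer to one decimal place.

Let the plane be z = a·x + b·y + c.
Pick Q−Pick P: −96a − 250b = 0.1;  Pick R−Pick P: 139a + 155b = −25.2.
Solving gives a = −0.31628, b = 0.12105.
Gradient magnitude |∇z| = √(a² + b²) = √(0.10003 + 0.01465) = 0.33865.
True dip = arctan(0.33865) = 18.7°, dipping toward ESE (azimuth ≈ 111°).

18.7°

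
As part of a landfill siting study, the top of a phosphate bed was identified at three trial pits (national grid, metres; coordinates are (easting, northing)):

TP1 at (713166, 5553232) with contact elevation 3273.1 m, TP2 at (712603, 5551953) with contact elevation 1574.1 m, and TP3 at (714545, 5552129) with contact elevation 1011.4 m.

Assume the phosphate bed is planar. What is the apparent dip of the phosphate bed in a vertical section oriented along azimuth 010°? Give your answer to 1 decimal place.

54.8°

Two edge vectors: TP1→TP2 = (-563, -1279, -1699), TP1→TP3 = (1379, -1103, -2261.7).
Normal n = (TP1→TP2) × (TP1→TP3) = (1018717.3, -3616258.1, 2384730).
So ∂z/∂E = −n_x/n_z = −0.42718 and ∂z/∂N = −n_y/n_z = 1.51642.
Unit vector along 010° is (sin 10°, cos 10°) = (0.1736, 0.9848).
Slope in that direction = a·(0.1736) + b·(0.9848) = 1.41920.
Apparent dip = arctan|1.41920| = 54.8° (true dip is 57.6°, so apparent ≤ true as expected).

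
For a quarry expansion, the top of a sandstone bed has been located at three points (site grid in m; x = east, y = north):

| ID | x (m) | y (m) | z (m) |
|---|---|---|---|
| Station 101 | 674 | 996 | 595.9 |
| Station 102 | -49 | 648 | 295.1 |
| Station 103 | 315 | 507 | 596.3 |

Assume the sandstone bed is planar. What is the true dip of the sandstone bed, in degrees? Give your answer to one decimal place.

38.6°

Let the plane be z = a·x + b·y + c.
Station 102−Station 101: −723a − 348b = −300.8;  Station 103−Station 101: −359a − 489b = 0.4.
Solving gives a = 0.64401, b = −0.47362.
Gradient magnitude |∇z| = √(a² + b²) = √(0.41475 + 0.22431) = 0.79941.
True dip = arctan(0.79941) = 38.6°, dipping toward NW (azimuth ≈ 306°).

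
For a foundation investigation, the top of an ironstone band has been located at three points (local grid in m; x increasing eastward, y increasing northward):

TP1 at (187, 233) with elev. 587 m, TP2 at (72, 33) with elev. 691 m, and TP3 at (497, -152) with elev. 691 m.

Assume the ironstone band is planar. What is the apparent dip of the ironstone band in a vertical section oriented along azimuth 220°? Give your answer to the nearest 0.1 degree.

23.5°

Let the plane be z = a·x + b·y + c.
TP2−TP1: −115a − 200b = 104;  TP3−TP1: 310a − 385b = 104.
Solving gives a = −0.18104, b = −0.41590.
Unit vector along 220° is (sin 220°, cos 220°) = (-0.6428, -0.7660).
Slope in that direction = a·(-0.6428) + b·(-0.7660) = 0.43497.
Apparent dip = arctan|0.43497| = 23.5° (true dip is 24.4°, so apparent ≤ true as expected).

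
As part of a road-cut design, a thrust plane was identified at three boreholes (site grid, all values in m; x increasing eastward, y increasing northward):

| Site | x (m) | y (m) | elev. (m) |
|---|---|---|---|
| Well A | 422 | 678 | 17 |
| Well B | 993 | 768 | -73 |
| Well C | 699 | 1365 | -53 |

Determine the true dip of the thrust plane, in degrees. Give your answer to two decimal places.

Two edge vectors: Well A→Well B = (571, 90, -90), Well A→Well C = (277, 687, -70).
Normal n = (Well A→Well B) × (Well A→Well C) = (55530, 15040, 367347).
So ∂z/∂x = −n_x/n_z = −0.15116 and ∂z/∂y = −n_y/n_z = −0.04094.
Gradient magnitude |∇z| = √(a² + b²) = √(0.02285 + 0.00168) = 0.15661.
True dip = arctan(0.15661) = 8.90°, dipping toward ENE (azimuth ≈ 075°).

8.90°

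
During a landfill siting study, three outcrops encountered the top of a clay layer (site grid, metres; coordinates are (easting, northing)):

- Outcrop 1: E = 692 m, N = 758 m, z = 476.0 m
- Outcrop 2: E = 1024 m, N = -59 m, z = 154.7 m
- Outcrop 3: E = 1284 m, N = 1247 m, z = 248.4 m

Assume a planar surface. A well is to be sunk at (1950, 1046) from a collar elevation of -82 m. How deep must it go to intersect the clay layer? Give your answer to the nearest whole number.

Two edge vectors: Outcrop 1→Outcrop 2 = (332, -817, -321.3), Outcrop 1→Outcrop 3 = (592, 489, -227.6).
Normal n = (Outcrop 1→Outcrop 2) × (Outcrop 1→Outcrop 3) = (343064.9, -114646.4, 646012).
So ∂z/∂E = −n_x/n_z = −0.53105 and ∂z/∂N = −n_y/n_z = 0.17747.
Intercept c from Outcrop 1: 476 + 367.49 − 134.52 = 708.97.
At (1950, 1046): z_contact = −1035.5 + 185.6 + 708.97 = -141.0 m.
Depth below ground = -82 − (-141.0) = 59 m.

59 m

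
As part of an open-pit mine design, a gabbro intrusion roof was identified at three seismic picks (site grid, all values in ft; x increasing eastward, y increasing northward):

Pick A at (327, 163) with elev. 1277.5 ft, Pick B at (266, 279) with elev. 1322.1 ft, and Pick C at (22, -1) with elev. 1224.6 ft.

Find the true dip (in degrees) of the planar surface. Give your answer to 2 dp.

20.39°

Let the plane be z = a·x + b·y + c.
Pick B−Pick A: −61a + 116b = 44.6;  Pick C−Pick A: −305a − 164b = −52.9.
Solving gives a = −0.02596, b = 0.37083.
Gradient magnitude |∇z| = √(a² + b²) = √(0.00067 + 0.13752) = 0.37174.
True dip = arctan(0.37174) = 20.39°, dipping toward S (azimuth ≈ 176°).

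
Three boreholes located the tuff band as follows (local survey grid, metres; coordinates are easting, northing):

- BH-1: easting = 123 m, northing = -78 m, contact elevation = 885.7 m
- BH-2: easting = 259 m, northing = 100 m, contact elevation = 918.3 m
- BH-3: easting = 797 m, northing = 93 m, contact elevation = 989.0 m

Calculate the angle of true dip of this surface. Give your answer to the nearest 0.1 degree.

8.9°

Let the plane be z = a·easting + b·northing + c.
BH-2−BH-1: 136a + 178b = 32.6;  BH-3−BH-1: 674a + 171b = 103.3.
Solving gives a = 0.13248, b = 0.08193.
Gradient magnitude |∇z| = √(a² + b²) = √(0.01755 + 0.00671) = 0.15576.
True dip = arctan(0.15576) = 8.9°, dipping toward WSW (azimuth ≈ 238°).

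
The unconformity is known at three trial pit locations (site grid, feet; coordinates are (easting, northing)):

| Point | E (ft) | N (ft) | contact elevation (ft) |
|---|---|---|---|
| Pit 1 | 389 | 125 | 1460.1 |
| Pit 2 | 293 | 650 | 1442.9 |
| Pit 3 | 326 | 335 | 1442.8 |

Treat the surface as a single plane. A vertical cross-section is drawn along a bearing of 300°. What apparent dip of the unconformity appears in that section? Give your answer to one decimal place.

19.0°

Two edge vectors: Pit 1→Pit 2 = (-96, 525, -17.2), Pit 1→Pit 3 = (-63, 210, -17.3).
Normal n = (Pit 1→Pit 2) × (Pit 1→Pit 3) = (-5470.5, -577.2, 12915).
So ∂z/∂E = −n_x/n_z = 0.42358 and ∂z/∂N = −n_y/n_z = 0.04469.
Unit vector along 300° is (sin 300°, cos 300°) = (-0.8660, 0.5000).
Slope in that direction = a·(-0.8660) + b·(0.5000) = −0.34448.
Apparent dip = arctan|0.34448| = 19.0° (true dip is 23.1°, so apparent ≤ true as expected).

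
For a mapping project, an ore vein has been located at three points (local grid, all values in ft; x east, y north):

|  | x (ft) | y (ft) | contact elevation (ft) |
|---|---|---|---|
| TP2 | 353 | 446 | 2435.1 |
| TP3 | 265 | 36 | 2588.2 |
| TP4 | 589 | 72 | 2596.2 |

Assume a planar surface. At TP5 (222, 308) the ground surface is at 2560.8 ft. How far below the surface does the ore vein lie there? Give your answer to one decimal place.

81.0 ft

Let the plane be z = a·x + b·y + c.
TP3−TP2: −88a − 410b = 153.1;  TP4−TP2: 236a − 374b = 161.1.
Solving gives a = 0.06780, b = −0.38797.
Then c = 2435.1 − a·353 − b·446 = 2584.20.
At (222, 308): z_contact = 15.05 − 119.49 + 2584.20 = 2479.76 ft.
Depth below ground = 2560.8 − 2479.76 = 81.0 ft.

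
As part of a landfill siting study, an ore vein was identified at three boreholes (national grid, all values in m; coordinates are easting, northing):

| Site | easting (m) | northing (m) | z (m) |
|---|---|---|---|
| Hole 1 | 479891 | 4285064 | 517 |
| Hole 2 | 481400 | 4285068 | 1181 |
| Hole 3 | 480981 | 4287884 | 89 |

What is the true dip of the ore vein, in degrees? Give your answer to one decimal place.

Let the plane be z = a·easting + b·northing + c.
Hole 2−Hole 1: 1509a + 4b = 664;  Hole 3−Hole 1: 1090a + 2820b = −428.
Solving gives a = 0.44088, b = −0.32218.
Gradient magnitude |∇z| = √(a² + b²) = √(0.19438 + 0.10380) = 0.54606.
True dip = arctan(0.54606) = 28.6°, dipping toward NW (azimuth ≈ 306°).

28.6°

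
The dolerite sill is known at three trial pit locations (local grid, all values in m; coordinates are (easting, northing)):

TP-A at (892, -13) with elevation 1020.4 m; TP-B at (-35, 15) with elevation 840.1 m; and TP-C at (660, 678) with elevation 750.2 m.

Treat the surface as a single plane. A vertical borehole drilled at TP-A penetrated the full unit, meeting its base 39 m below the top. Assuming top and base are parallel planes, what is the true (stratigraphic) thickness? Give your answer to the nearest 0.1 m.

Two edge vectors: TP-A→TP-B = (-927, 28, -180.3), TP-A→TP-C = (-232, 691, -270.2).
Normal n = (TP-A→TP-B) × (TP-A→TP-C) = (117021.7, -208645.8, -634061).
So ∂z/∂E = −n_x/n_z = 0.18456 and ∂z/∂N = −n_y/n_z = −0.32906.
|∇z| = √(a²+b²) = 0.37729, so dip δ = arctan(0.37729) = 20.67°.
True thickness = vertical thickness × cos δ = 39 × cos 20.67° = 36.5 m.

36.5 m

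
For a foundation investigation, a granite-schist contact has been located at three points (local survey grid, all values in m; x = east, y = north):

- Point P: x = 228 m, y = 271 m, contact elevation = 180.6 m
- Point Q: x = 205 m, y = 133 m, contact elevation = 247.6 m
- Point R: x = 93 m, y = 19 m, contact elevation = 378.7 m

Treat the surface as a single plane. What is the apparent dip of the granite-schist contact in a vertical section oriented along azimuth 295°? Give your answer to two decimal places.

30.56°

Let the plane be z = a·x + b·y + c.
Point Q−Point P: −23a − 138b = 67;  Point R−Point P: −135a − 252b = 198.1.
Solving gives a = −0.81454, b = −0.34975.
Unit vector along 295° is (sin 295°, cos 295°) = (-0.9063, 0.4226).
Slope in that direction = a·(-0.9063) + b·(0.4226) = 0.59041.
Apparent dip = arctan|0.59041| = 30.56° (true dip is 41.6°, so apparent ≤ true as expected).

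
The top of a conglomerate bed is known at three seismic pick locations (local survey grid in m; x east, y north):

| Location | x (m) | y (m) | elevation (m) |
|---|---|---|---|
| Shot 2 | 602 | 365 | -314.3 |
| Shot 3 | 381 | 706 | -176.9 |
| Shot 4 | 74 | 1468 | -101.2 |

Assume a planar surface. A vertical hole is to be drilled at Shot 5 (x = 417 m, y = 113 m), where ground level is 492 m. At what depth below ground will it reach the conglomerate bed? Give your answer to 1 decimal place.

Let the plane be z = a·x + b·y + c.
Shot 3−Shot 2: −221a + 341b = 137.4;  Shot 4−Shot 2: −528a + 1103b = 213.1.
Solving gives a = −1.238093, b = −0.399468.
Then c = -314.3 − a·602 − b·365 = 576.84.
At (417, 113): z_contact = −516.28 − 45.14 + 576.84 = 15.41 m.
Depth below ground = 492 − 15.41 = 476.6 m.

476.6 m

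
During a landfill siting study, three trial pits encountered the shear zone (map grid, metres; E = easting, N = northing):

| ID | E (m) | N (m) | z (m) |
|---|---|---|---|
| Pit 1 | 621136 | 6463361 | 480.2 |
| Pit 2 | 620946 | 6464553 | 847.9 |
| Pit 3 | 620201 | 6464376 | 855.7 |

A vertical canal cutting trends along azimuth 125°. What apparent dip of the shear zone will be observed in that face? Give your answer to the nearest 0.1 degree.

13.3°

Two edge vectors: Pit 1→Pit 2 = (-190, 1192, 367.7), Pit 1→Pit 3 = (-935, 1015, 375.5).
Normal n = (Pit 1→Pit 2) × (Pit 1→Pit 3) = (74380.5, -272454.5, 921670).
So ∂z/∂E = −n_x/n_z = −0.08070 and ∂z/∂N = −n_y/n_z = 0.29561.
Unit vector along 125° is (sin 125°, cos 125°) = (0.8192, -0.5736).
Slope in that direction = a·(0.8192) + b·(-0.5736) = −0.23566.
Apparent dip = arctan|0.23566| = 13.3° (true dip is 17.0°, so apparent ≤ true as expected).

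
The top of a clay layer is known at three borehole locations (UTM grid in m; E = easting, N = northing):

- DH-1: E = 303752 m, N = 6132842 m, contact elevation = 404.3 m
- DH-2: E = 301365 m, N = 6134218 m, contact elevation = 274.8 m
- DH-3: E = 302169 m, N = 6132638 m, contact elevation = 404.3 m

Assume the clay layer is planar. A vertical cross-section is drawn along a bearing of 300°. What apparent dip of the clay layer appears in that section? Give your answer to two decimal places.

Let the plane be z = a·E + b·N + c.
DH-2−DH-1: −2387a + 1376b = −129.5;  DH-3−DH-1: −1583a − 204b = 0.
Solving gives a = 0.00991, b = −0.07692.
Unit vector along 300° is (sin 300°, cos 300°) = (-0.8660, 0.5000).
Slope in that direction = a·(-0.8660) + b·(0.5000) = −0.04704.
Apparent dip = arctan|0.04704| = 2.69° (true dip is 4.4°, so apparent ≤ true as expected).

2.69°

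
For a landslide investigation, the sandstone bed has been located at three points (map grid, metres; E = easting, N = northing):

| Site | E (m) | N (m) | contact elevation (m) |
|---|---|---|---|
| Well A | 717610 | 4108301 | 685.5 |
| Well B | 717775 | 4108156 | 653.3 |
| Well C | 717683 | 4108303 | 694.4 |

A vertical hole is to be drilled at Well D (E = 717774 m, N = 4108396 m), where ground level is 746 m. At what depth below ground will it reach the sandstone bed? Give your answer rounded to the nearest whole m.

Two edge vectors: Well A→Well B = (165, -145, -32.2), Well A→Well C = (73, 2, 8.9).
Normal n = (Well A→Well B) × (Well A→Well C) = (-1226.1, -3819.1, 10915).
So ∂z/∂E = −n_x/n_z = 0.11233165 and ∂z/∂N = −n_y/n_z = 0.34989464.
Intercept c from Well A: 685.5 − 80610.32 − 1437472.50 = −1517397.32.
At (717774, 4108396): z_contact = 80628.7 + 1437505.7 − 1517397.32 = 737.2 m.
Depth below ground = 746 − 737.2 = 9 m.

9 m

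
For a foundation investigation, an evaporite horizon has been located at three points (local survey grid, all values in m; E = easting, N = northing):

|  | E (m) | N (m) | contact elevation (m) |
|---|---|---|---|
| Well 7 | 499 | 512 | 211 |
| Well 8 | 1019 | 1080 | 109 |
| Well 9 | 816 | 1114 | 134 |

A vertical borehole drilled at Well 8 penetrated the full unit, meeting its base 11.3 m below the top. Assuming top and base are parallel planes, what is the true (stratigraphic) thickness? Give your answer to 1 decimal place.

Two edge vectors: Well 7→Well 8 = (520, 568, -102), Well 7→Well 9 = (317, 602, -77).
Normal n = (Well 7→Well 8) × (Well 7→Well 9) = (17668, 7706, 132984).
So ∂z/∂E = −n_x/n_z = −0.13286 and ∂z/∂N = −n_y/n_z = −0.05795.
|∇z| = √(a²+b²) = 0.14495, so dip δ = arctan(0.14495) = 8.25°.
True thickness = vertical thickness × cos δ = 11.3 × cos 8.25° = 11.2 m.

11.2 m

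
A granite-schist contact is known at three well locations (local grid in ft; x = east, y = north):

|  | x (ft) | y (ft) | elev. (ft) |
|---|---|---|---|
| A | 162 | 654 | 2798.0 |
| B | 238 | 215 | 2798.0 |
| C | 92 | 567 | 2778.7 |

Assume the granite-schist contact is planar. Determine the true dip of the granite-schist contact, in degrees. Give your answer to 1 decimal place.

Let the plane be z = a·x + b·y + c.
B−A: 76a − 439b = 0;  C−A: −70a − 87b = −19.3.
Solving gives a = 0.22689, b = 0.03928.
Gradient magnitude |∇z| = √(a² + b²) = √(0.05148 + 0.00154) = 0.23027.
True dip = arctan(0.23027) = 13.0°, dipping toward W (azimuth ≈ 260°).

13.0°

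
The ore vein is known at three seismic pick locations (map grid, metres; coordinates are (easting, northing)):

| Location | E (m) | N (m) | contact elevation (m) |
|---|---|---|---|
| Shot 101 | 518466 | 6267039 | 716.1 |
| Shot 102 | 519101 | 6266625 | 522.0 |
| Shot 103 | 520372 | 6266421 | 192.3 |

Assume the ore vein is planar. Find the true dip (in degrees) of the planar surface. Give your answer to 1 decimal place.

14.7°

Let the plane be z = a·E + b·N + c.
Shot 102−Shot 101: 635a − 414b = −194.1;  Shot 103−Shot 101: 1906a − 618b = −523.8.
Solving gives a = −0.24429, b = 0.09414.
Gradient magnitude |∇z| = √(a² + b²) = √(0.05968 + 0.00886) = 0.26180.
True dip = arctan(0.26180) = 14.7°, dipping toward ESE (azimuth ≈ 111°).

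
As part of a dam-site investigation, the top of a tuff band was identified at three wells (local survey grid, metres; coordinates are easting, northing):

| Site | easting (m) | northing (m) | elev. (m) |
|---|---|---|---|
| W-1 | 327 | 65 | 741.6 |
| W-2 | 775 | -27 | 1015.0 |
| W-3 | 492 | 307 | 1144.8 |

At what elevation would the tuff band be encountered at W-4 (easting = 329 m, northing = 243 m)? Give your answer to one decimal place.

938.4 m

Let the plane be z = a·easting + b·northing + c.
W-2−W-1: 448a − 92b = 273.4;  W-3−W-1: 165a + 242b = 403.2.
Solving gives a = 0.83544, b = 1.09650.
Then c = 741.6 − a·327 − b·65 = 397.14.
At (329, 243): z = 274.9 + 266.4 + 397.14 = 938.4 m.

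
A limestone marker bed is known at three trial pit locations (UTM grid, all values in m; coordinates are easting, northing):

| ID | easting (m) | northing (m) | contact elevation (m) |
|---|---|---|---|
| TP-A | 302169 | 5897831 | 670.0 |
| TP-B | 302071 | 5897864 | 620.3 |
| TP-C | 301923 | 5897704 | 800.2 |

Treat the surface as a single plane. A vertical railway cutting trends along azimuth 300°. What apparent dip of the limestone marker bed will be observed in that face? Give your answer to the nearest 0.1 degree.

Two edge vectors: TP-A→TP-B = (-98, 33, -49.7), TP-A→TP-C = (-246, -127, 130.2).
Normal n = (TP-A→TP-B) × (TP-A→TP-C) = (-2015.3, 24985.8, 20564).
So ∂z/∂easting = −n_x/n_z = 0.09800 and ∂z/∂northing = −n_y/n_z = −1.21503.
Unit vector along 300° is (sin 300°, cos 300°) = (-0.8660, 0.5000).
Slope in that direction = a·(-0.8660) + b·(0.5000) = −0.69238.
Apparent dip = arctan|0.69238| = 34.7° (true dip is 50.6°, so apparent ≤ true as expected).

34.7°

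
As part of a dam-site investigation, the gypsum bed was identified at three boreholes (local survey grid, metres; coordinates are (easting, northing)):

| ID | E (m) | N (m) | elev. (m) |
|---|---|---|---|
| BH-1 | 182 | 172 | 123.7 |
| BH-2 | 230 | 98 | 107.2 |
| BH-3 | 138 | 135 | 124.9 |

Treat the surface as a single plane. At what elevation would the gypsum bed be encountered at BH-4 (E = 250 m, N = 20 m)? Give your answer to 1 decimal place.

Let the plane be z = a·E + b·N + c.
BH-2−BH-1: 48a − 74b = −16.5;  BH-3−BH-1: −44a − 37b = 1.2.
Solving gives a = −0.13897, b = 0.13283.
Then c = 123.7 − a·182 − b·172 = 126.15.
At (250, 20): z = −34.7 + 2.7 + 126.15 = 94.1 m.

94.1 m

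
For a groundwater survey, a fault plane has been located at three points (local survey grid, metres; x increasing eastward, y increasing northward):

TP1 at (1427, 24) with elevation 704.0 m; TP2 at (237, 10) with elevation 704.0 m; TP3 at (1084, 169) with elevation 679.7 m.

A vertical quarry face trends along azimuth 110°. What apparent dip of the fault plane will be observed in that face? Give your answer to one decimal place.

3.3°

Two edge vectors: TP1→TP2 = (-1190, -14, 0), TP1→TP3 = (-343, 145, -24.3).
Normal n = (TP1→TP2) × (TP1→TP3) = (340.2, -28917, -177352).
So ∂z/∂x = −n_x/n_z = 0.00192 and ∂z/∂y = −n_y/n_z = −0.16305.
Unit vector along 110° is (sin 110°, cos 110°) = (0.9397, -0.3420).
Slope in that direction = a·(0.9397) + b·(-0.3420) = 0.05757.
Apparent dip = arctan|0.05757| = 3.3° (true dip is 9.3°, so apparent ≤ true as expected).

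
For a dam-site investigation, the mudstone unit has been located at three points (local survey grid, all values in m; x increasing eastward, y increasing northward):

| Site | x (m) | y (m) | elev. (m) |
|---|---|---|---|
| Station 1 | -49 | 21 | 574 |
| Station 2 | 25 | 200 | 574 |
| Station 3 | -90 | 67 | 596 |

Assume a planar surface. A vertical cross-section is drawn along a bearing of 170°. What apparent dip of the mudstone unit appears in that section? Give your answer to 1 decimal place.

Let the plane be z = a·x + b·y + c.
Station 2−Station 1: 74a + 179b = 0;  Station 3−Station 1: −41a + 46b = 22.
Solving gives a = −0.36656, b = 0.15154.
Unit vector along 170° is (sin 170°, cos 170°) = (0.1736, -0.9848).
Slope in that direction = a·(0.1736) + b·(-0.9848) = −0.21289.
Apparent dip = arctan|0.21289| = 12.0° (true dip is 21.6°, so apparent ≤ true as expected).

12.0°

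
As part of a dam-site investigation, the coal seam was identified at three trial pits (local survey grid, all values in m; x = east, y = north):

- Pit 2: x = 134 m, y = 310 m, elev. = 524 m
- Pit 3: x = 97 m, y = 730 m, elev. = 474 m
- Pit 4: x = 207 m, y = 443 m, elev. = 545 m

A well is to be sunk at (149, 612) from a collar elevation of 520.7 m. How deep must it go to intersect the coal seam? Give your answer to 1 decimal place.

14.6 m

Let the plane be z = a·x + b·y + c.
Pit 3−Pit 2: −37a + 420b = −50;  Pit 4−Pit 2: 73a + 133b = 21.
Solving gives a = 0.43478, b = −0.08075.
Then c = 524 − a·134 − b·310 = 490.77.
At (149, 612): z_contact = 64.78 − 49.42 + 490.77 = 506.14 m.
Depth below ground = 520.7 − 506.14 = 14.6 m.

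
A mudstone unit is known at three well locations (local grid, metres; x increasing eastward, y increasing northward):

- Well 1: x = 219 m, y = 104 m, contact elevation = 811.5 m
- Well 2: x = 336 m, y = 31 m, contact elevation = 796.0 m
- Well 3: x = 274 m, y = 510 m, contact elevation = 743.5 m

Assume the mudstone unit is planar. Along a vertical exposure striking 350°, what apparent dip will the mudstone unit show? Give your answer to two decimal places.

5.59°

Let the plane be z = a·x + b·y + c.
Well 2−Well 1: 117a − 73b = −15.5;  Well 3−Well 1: 55a + 406b = −68.
Solving gives a = −0.21851, b = −0.13789.
Unit vector along 350° is (sin 350°, cos 350°) = (-0.1736, 0.9848).
Slope in that direction = a·(-0.1736) + b·(0.9848) = −0.09785.
Apparent dip = arctan|0.09785| = 5.59° (true dip is 14.5°, so apparent ≤ true as expected).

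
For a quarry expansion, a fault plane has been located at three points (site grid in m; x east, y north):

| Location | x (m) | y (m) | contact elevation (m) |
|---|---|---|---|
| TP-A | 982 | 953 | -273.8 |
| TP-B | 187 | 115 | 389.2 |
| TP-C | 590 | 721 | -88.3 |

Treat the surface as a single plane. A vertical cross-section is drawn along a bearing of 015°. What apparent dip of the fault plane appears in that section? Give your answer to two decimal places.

37.12°

Let the plane be z = a·x + b·y + c.
TP-B−TP-A: −795a − 838b = 663;  TP-C−TP-A: −392a − 232b = 185.5.
Solving gives a = −0.01134, b = −0.78042.
Unit vector along 015° is (sin 15°, cos 15°) = (0.2588, 0.9659).
Slope in that direction = a·(0.2588) + b·(0.9659) = −0.75676.
Apparent dip = arctan|0.75676| = 37.12° (true dip is 38.0°, so apparent ≤ true as expected).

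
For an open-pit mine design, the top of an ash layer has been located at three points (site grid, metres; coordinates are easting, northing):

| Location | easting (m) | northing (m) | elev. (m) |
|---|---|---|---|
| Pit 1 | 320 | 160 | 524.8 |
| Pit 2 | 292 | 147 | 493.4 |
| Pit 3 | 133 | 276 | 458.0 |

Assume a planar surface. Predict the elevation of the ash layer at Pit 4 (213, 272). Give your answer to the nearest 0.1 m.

518.7 m

Let the plane be z = a·easting + b·northing + c.
Pit 2−Pit 1: −28a − 13b = −31.4;  Pit 3−Pit 1: −187a + 116b = −66.8.
Solving gives a = 0.79429, b = 0.70460.
Then c = 524.8 − a·320 − b·160 = 157.89.
At (213, 272): z = 169.2 + 191.7 + 157.89 = 518.7 m.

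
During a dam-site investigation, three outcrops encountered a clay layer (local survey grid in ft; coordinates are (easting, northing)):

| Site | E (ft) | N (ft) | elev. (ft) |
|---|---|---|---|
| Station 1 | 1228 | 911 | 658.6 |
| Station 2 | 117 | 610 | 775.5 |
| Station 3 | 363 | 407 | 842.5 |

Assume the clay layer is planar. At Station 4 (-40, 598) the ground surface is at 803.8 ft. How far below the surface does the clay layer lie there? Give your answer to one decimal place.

Let the plane be z = a·E + b·N + c.
Station 2−Station 1: −1111a − 301b = 116.9;  Station 3−Station 1: −865a − 504b = 183.9.
Solving gives a = −0.011896, b = −0.344465.
Then c = 658.6 − a·1228 − b·911 = 987.02.
At (-40, 598): z_contact = 0.48 − 205.99 + 987.02 = 781.50 ft.
Depth below ground = 803.8 − 781.50 = 22.3 ft.

22.3 ft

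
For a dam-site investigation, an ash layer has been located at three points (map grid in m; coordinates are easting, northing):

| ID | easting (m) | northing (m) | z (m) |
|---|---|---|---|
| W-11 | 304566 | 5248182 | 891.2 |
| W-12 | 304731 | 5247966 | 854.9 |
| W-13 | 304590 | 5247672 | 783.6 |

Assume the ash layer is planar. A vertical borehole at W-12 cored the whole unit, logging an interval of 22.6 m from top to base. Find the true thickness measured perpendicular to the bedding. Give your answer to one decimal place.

Two edge vectors: W-11→W-12 = (165, -216, -36.3), W-11→W-13 = (24, -510, -107.6).
Normal n = (W-11→W-12) × (W-11→W-13) = (4728.6, 16882.8, -78966).
So ∂z/∂easting = −n_x/n_z = 0.05988 and ∂z/∂northing = −n_y/n_z = 0.21380.
|∇z| = √(a²+b²) = 0.22203, so dip δ = arctan(0.22203) = 12.52°.
True thickness = vertical thickness × cos δ = 22.6 × cos 12.52° = 22.1 m.

22.1 m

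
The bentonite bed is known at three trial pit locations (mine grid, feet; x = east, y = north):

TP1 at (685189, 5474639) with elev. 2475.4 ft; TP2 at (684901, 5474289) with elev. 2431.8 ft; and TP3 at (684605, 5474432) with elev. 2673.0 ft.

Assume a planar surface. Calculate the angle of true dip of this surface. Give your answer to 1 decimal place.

38.1°

Two edge vectors: TP1→TP2 = (-288, -350, -43.6), TP1→TP3 = (-584, -207, 197.6).
Normal n = (TP1→TP2) × (TP1→TP3) = (-78185.2, 82371.2, -144784).
So ∂z/∂x = −n_x/n_z = −0.54001 and ∂z/∂y = −n_y/n_z = 0.56892.
Gradient magnitude |∇z| = √(a² + b²) = √(0.29161 + 0.32368) = 0.78440.
True dip = arctan(0.78440) = 38.1°, dipping toward SE (azimuth ≈ 136°).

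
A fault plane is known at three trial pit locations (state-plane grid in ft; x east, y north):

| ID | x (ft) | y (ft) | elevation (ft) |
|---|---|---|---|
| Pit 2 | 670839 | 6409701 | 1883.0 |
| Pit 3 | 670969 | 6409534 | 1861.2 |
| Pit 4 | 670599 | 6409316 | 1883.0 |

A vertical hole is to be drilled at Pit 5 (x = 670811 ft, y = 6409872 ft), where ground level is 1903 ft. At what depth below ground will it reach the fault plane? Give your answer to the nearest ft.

Two edge vectors: Pit 2→Pit 3 = (130, -167, -21.8), Pit 2→Pit 4 = (-240, -385, 0).
Normal n = (Pit 2→Pit 3) × (Pit 2→Pit 4) = (-8393, 5232, -90130).
So ∂z/∂x = −n_x/n_z = −0.09312105 and ∂z/∂y = −n_y/n_z = 0.05804948.
Intercept c from Pit 2: 1883 + 62469.23 − 372079.84 = −307727.61.
At (670811, 6409872): z_contact = −62466.6 + 372089.8 − 307727.61 = 1895.5 ft.
Depth below ground = 1903 − 1895.5 = 7 ft.

7 ft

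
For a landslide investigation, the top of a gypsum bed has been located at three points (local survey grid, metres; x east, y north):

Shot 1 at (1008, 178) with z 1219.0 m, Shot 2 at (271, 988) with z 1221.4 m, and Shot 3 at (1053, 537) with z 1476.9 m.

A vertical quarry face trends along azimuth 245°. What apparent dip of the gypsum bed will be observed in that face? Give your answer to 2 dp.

Let the plane be z = a·x + b·y + c.
Shot 2−Shot 1: −737a + 810b = 2.4;  Shot 3−Shot 1: 45a + 359b = 257.9.
Solving gives a = 0.69108, b = 0.63176.
Unit vector along 245° is (sin 245°, cos 245°) = (-0.9063, -0.4226).
Slope in that direction = a·(-0.9063) + b·(-0.4226) = −0.89332.
Apparent dip = arctan|0.89332| = 41.78° (true dip is 43.1°, so apparent ≤ true as expected).

41.78°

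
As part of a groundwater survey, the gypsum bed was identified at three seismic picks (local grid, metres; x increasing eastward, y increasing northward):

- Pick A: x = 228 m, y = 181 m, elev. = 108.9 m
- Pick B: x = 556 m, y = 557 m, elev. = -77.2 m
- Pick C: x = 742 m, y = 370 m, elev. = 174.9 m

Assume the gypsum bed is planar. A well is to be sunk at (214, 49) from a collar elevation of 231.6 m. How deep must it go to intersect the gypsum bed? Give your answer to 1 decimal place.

11.1 m

Let the plane be z = a·x + b·y + c.
Pick B−Pick A: 328a + 376b = −186.1;  Pick C−Pick A: 514a + 189b = 66.
Solving gives a = 0.45698, b = −0.89359.
Then c = 108.9 − a·228 − b·181 = 166.45.
At (214, 49): z_contact = 97.79 − 43.79 + 166.45 = 220.46 m.
Depth below ground = 231.6 − 220.46 = 11.1 m.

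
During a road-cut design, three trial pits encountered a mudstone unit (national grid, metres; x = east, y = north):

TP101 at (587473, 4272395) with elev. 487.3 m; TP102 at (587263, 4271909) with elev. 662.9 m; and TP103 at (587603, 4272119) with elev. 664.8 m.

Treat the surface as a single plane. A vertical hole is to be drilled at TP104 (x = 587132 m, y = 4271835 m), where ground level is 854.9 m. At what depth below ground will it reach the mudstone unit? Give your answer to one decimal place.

196.2 m

Two edge vectors: TP101→TP102 = (-210, -486, 175.6), TP101→TP103 = (130, -276, 177.5).
Normal n = (TP101→TP102) × (TP101→TP103) = (-37799.4, 60103, 121140).
So ∂z/∂x = −n_x/n_z = 0.312030708 and ∂z/∂y = −n_y/n_z = −0.496144956.
Intercept c from TP101: 487.3 − 183309.62 + 2119727.23 = 1936904.91.
At (587132, 4271835): z_contact = 183203.21 − 2119449.39 + 1936904.91 = 658.74 m.
Depth below ground = 854.9 − 658.74 = 196.2 m.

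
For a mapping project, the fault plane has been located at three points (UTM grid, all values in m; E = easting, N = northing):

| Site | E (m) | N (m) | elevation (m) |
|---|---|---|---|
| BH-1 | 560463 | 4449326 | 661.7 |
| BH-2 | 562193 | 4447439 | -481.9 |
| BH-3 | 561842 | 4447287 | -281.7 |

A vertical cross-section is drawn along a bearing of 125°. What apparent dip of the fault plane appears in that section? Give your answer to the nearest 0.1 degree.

Let the plane be z = a·E + b·N + c.
BH-2−BH-1: 1730a − 1887b = −1143.6;  BH-3−BH-1: 1379a − 2039b = −943.4.
Solving gives a = −0.59614, b = 0.05950.
Unit vector along 125° is (sin 125°, cos 125°) = (0.8192, -0.5736).
Slope in that direction = a·(0.8192) + b·(-0.5736) = −0.52246.
Apparent dip = arctan|0.52246| = 27.6° (true dip is 30.9°, so apparent ≤ true as expected).

27.6°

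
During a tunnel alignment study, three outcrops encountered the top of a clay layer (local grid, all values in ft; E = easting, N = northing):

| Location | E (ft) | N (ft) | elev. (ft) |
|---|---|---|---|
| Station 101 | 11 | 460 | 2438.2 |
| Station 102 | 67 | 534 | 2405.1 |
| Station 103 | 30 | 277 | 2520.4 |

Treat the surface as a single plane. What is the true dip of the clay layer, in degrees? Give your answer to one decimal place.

24.2°

Let the plane be z = a·E + b·N + c.
Station 102−Station 101: 56a + 74b = −33.1;  Station 103−Station 101: 19a − 183b = 82.2.
Solving gives a = 0.00219, b = −0.44895.
Gradient magnitude |∇z| = √(a² + b²) = √(0.00000 + 0.20156) = 0.44896.
True dip = arctan(0.44896) = 24.2°, dipping toward N (azimuth ≈ 360°).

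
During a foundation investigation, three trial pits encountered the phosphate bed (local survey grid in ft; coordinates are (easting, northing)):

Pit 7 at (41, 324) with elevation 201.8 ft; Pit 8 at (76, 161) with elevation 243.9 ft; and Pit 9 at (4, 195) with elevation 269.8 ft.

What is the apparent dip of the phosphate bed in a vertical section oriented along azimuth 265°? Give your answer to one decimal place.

Two edge vectors: Pit 7→Pit 8 = (35, -163, 42.1), Pit 7→Pit 9 = (-37, -129, 68).
Normal n = (Pit 7→Pit 8) × (Pit 7→Pit 9) = (-5653.1, -3937.7, -10546).
So ∂z/∂E = −n_x/n_z = −0.53604 and ∂z/∂N = −n_y/n_z = −0.37338.
Unit vector along 265° is (sin 265°, cos 265°) = (-0.9962, -0.0872).
Slope in that direction = a·(-0.9962) + b·(-0.0872) = 0.56654.
Apparent dip = arctan|0.56654| = 29.5° (true dip is 33.2°, so apparent ≤ true as expected).

29.5°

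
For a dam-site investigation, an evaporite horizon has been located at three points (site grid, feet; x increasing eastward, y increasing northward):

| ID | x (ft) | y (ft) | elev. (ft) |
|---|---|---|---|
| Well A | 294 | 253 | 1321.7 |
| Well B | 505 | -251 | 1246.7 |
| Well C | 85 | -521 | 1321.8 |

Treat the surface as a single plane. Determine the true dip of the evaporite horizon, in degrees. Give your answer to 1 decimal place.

12.6°

Let the plane be z = a·x + b·y + c.
Well B−Well A: 211a − 504b = −75;  Well C−Well A: −209a − 774b = 0.1.
Solving gives a = −0.21627, b = 0.05827.
Gradient magnitude |∇z| = √(a² + b²) = √(0.04677 + 0.00340) = 0.22398.
True dip = arctan(0.22398) = 12.6°, dipping toward ESE (azimuth ≈ 105°).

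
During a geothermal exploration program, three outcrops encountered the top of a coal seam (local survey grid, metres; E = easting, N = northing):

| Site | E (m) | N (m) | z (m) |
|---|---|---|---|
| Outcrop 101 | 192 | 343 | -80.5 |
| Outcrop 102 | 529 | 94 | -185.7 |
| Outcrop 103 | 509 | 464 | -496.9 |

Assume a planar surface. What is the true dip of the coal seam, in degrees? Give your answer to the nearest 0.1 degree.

52.9°

Two edge vectors: Outcrop 101→Outcrop 102 = (337, -249, -105.2), Outcrop 101→Outcrop 103 = (317, 121, -416.4).
Normal n = (Outcrop 101→Outcrop 102) × (Outcrop 101→Outcrop 103) = (116412.8, 106978.4, 119710).
So ∂z/∂E = −n_x/n_z = −0.97246 and ∂z/∂N = −n_y/n_z = −0.89365.
Gradient magnitude |∇z| = √(a² + b²) = √(0.94567 + 0.79860) = 1.32071.
True dip = arctan(1.32071) = 52.9°, dipping toward NE (azimuth ≈ 047°).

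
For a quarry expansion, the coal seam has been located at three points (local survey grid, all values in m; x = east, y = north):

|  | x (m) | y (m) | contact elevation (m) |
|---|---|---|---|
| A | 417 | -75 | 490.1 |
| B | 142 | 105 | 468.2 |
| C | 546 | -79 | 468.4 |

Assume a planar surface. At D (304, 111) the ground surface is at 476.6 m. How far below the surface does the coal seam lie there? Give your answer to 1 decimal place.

40.0 m

Let the plane be z = a·x + b·y + c.
B−A: −275a + 180b = −21.9;  C−A: 129a − 4b = −21.7.
Solving gives a = −0.18054, b = −0.39750.
Then c = 490.1 − a·417 − b·-75 = 535.57.
At (304, 111): z_contact = −54.88 − 44.12 + 535.57 = 436.57 m.
Depth below ground = 476.6 − 436.57 = 40.0 m.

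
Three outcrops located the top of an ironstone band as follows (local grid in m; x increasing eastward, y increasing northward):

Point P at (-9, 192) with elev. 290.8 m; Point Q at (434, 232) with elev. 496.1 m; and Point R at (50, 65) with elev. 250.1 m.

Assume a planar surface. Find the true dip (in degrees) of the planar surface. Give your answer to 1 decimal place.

Let the plane be z = a·x + b·y + c.
Point Q−Point P: 443a + 40b = 205.3;  Point R−Point P: 59a − 127b = −40.7.
Solving gives a = 0.41700, b = 0.51420.
Gradient magnitude |∇z| = √(a² + b²) = √(0.17389 + 0.26440) = 0.66204.
True dip = arctan(0.66204) = 33.5°, dipping toward SW (azimuth ≈ 219°).

33.5°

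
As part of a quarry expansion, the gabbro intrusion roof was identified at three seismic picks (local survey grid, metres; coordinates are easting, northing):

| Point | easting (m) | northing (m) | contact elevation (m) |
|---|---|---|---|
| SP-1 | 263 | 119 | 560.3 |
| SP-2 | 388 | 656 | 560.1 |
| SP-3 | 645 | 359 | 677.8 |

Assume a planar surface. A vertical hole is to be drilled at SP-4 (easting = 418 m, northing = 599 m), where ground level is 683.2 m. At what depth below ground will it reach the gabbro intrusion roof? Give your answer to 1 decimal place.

Two edge vectors: SP-1→SP-2 = (125, 537, -0.2), SP-1→SP-3 = (382, 240, 117.5).
Normal n = (SP-1→SP-2) × (SP-1→SP-3) = (63145.5, -14763.9, -175134).
So ∂z/∂easting = −n_x/n_z = 0.36056 and ∂z/∂northing = −n_y/n_z = −0.08430.
Intercept c from SP-1: 560.3 − 94.83 + 10.03 = 475.51.
At (418, 599): z_contact = 150.71 − 50.50 + 475.51 = 575.72 m.
Depth below ground = 683.2 − 575.72 = 107.5 m.

107.5 m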